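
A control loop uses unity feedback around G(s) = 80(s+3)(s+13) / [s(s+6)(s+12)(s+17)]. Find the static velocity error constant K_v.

One free integrator in G(s): this is a type 1 system.
K_v = lim_{s→0} s·G(s) = 80·3·13 / (6·12·17) = 130/51.

130/51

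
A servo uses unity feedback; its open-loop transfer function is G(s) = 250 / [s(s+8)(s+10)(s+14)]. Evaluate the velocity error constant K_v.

One free integrator in G(s): this is a type 1 system.
K_v = lim_{s→0} s·G(s) = 250 / (8·10·14) = 25/112.

25/112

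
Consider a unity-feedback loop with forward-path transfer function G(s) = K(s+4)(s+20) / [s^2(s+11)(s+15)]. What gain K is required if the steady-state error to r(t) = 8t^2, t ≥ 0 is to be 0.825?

40

The open loop has two poles at the origin → type 2 system.
K_a = lim_{s→0} s^2·G(s) = K·4·20 / (11·15) = (16/33)·K.
e_ss = 16/K_a = 0.825 ⇒ K_a = 640/33 ⇒ K = (640/33)/(16/33) = 40.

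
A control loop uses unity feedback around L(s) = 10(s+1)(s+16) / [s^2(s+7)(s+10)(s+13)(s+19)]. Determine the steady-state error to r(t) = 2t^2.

Two free integrators in L(s): this is a type 2 system.
K_a = lim_{s→0} s^2·L(s) = 10·1·16 / (7·10·13·19) = 16/1729.
r(t) = 2t^2 gives R(s) = 4/s^3.
e_ss = 4/K_a = 4/(16/1729) = 432.25.

432.25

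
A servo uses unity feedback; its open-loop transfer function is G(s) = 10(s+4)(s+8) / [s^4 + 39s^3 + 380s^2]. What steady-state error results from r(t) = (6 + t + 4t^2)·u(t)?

9.5

Factoring s^2 from the denominator leaves a polynomial with constant term 380, so the system is type 2. By superposition:
  • 6: tracked with zero error.
  • t: tracked with zero error.
  • 4t^2: e_ss = 8/K_a with K_a=16/19 → 9.5.
Total e_ss = 9.5.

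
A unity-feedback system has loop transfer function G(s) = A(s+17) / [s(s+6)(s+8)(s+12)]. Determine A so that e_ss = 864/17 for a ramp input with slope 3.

2

The open loop has one pole at the origin → type 1 system.
K_v = lim_{s→0} s·G(s) = A·17 / (6·8·12) = (17/576)·A.
e_ss = 3/K_v = 864/17 ⇒ K_v = 17/288 ⇒ A = (17/288)/(17/576) = 2.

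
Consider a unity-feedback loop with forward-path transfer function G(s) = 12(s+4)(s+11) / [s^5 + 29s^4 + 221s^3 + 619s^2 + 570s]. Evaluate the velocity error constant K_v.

88/95

The denominator has no term below 570s — 1 pole at s=0, type 1.
K_v = lim_{s→0} s·G(s) = 12·4·11 / 570 = 88/95.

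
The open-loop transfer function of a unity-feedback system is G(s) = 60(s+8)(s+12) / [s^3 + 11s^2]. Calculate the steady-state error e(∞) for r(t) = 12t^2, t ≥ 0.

11/240

The denominator has no term below 11s^2 — 2 poles at s=0, type 2.
K_a = lim_{s→0} s^2·G(s) = 60·8·12 / 11 = 5760/11.
r(t) = 12t^2 gives R(s) = 24/s^3.
e_ss = 24/K_a = 24/(5760/11) = 11/240.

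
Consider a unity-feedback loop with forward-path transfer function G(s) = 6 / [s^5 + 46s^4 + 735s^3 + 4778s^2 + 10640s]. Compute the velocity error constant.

3/5320

Lowest-order denominator term is 10640s, so the open loop has 1 pole at the origin → type 1 system.
K_v = lim_{s→0} s·G(s) = 6 / 10640 = 3/5320.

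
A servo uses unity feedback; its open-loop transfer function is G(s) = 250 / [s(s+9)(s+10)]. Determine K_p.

K_p = lim_{s→0} G(s); with 1 pole at the origin the limit diverges, so K_p = ∞.

infinity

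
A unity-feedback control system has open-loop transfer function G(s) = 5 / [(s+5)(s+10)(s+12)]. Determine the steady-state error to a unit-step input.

120/121

G(s) has no factors of s in the denominator, so the system is type 0.
K_p = lim_{s→0} G(s) = 5 / (5·10·12) = 1/120.
e_ss = 1/(1 + K_p) = 1/(121/120) = 120/121.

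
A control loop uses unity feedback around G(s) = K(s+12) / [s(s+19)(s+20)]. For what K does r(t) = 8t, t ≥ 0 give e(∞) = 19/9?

One free integrator in G(s): this is a type 1 system.
K_v = lim_{s→0} s·G(s) = K·12 / (19·20) = (3/95)·K.
e_ss = 8/K_v = 19/9 ⇒ K_v = 72/19 ⇒ K = (72/19)/(3/95) = 120.

120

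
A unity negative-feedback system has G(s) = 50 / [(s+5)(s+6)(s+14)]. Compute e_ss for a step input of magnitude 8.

336/47

The open loop has no poles at the origin → type 0 system.
K_p = lim_{s→0} G(s) = 50 / (5·6·14) = 5/42.
e_ss = 8/(1 + K_p) = 8/(47/42) = 336/47.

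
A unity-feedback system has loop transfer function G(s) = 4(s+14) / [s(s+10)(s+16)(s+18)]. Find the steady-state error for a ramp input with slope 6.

One free integrator in G(s): this is a type 1 system.
K_v = lim_{s→0} s·G(s) = 4·14 / (10·16·18) = 7/360.
e_ss = 6/K_v = 6/(7/360) = 2160/7.

2160/7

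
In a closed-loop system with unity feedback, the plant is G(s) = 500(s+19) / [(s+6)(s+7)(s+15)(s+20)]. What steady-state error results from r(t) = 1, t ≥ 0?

G(s) has no factors of s in the denominator, so the system is type 0.
K_p = lim_{s→0} G(s) = 500·19 / (6·7·15·20) = 95/126.
e_ss = 1/(1 + K_p) = 1/(221/126) = 126/221.

126/221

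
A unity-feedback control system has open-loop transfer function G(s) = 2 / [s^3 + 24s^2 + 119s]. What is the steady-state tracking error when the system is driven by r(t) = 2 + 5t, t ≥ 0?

Factoring s from the denominator leaves a polynomial with constant term 119, so the system is type 1. Taking each input component in turn:
  • 2: tracked with zero error.
  • 5t: e_ss = 5/K_v with K_v=2/119 → 297.5.
Total e_ss = 297.5.

297.5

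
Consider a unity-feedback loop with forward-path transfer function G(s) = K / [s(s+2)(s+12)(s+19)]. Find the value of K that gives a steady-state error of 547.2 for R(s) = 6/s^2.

System type = 1 (one pole at s=0).
K_v = lim_{s→0} s·G(s) = K / (2·12·19) = (1/456)·K.
e_ss = 6/K_v = 547.2 ⇒ K_v = 5/456 ⇒ K = (5/456)/(1/456) = 5.

5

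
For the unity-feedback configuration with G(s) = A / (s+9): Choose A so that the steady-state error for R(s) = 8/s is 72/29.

The open loop has no poles at the origin → type 0 system.
K_p = lim_{s→0} G(s) = A / (9) = (1/9)·A.
e_ss = 8/(1 + K_p) = 72/29 ⇒ 1 + (1/9)·A = 29/9 ⇒ A = 20.

20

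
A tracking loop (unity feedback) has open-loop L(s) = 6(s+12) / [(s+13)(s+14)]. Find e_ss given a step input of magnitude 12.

The open loop has no poles at the origin → type 0 system.
K_p = lim_{s→0} L(s) = 6·12 / (13·14) = 36/91.
e_ss = 12/(1 + K_p) = 12/(127/91) = 1092/127.

1092/127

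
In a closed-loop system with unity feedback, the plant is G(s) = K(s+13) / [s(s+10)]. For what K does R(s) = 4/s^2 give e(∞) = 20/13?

2

G(s) has one factor of s in the denominator, so the system is type 1.
K_v = lim_{s→0} s·G(s) = K·13 / (10) = 1.3·K.
e_ss = 4/K_v = 20/13 ⇒ K_v = 2.6 ⇒ K = 2.6/1.3 = 2.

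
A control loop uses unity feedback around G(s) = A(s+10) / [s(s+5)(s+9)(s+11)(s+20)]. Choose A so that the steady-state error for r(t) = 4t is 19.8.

System type = 1 (one pole at s=0).
K_v = lim_{s→0} s·G(s) = A·10 / (5·9·11·20) = (1/990)·A.
e_ss = 4/K_v = 19.8 ⇒ K_v = 20/99 ⇒ A = (20/99)/(1/990) = 200.

200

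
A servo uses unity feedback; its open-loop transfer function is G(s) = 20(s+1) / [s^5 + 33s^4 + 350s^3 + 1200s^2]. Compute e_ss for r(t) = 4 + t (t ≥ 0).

Factoring s^2 from the denominator leaves a polynomial with constant term 1200, so the system is type 2. By superposition:
  • 4: tracked with zero error.
  • t: tracked with zero error.
Total e_ss = 0.

0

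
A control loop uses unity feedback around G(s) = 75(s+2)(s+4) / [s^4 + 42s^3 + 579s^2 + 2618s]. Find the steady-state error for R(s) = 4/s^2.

The denominator has no term below 2618s — 1 pole at s=0, type 1.
K_v = lim_{s→0} s·G(s) = 75·2·4 / 2618 = 300/1309.
e_ss = 4/K_v = 4/(300/1309) = 1309/75.

1309/75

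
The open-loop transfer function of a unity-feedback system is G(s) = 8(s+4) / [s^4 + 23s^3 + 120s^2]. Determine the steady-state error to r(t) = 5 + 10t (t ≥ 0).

0

The denominator has no term below 120s^2 — 2 poles at s=0, type 2. Treating each term separately:
  • 5: tracked with zero error.
  • 10t: tracked with zero error.
Total e_ss = 0.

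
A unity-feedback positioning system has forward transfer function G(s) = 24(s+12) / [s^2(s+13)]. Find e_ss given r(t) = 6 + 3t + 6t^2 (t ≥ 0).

System type = 2 (two poles at s=0). By superposition:
  • 6: tracked with zero error.
  • 3t: tracked with zero error.
  • 6t^2: e_ss = 12/K_a with K_a=288/13 → 13/24.
Total e_ss = 13/24.

13/24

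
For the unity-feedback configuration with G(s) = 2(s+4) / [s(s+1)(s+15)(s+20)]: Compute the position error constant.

K_p = lim_{s→0} G(s); with 1 pole at the origin the limit diverges, so K_p = ∞.

infinity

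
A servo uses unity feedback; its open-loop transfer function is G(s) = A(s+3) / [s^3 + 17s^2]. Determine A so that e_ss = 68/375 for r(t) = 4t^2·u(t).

Factoring s^2 from the denominator leaves a polynomial with constant term 17, so the system is type 2.
K_a = lim_{s→0} s^2·G(s) = A·3 / 17 = (3/17)·A.
e_ss = 8/K_a = 68/375 ⇒ K_a = 750/17 ⇒ A = (750/17)/(3/17) = 250.

250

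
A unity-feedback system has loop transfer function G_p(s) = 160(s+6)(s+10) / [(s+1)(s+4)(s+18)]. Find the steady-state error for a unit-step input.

No free integrators in G_p(s): this is a type 0 system.
K_p = lim_{s→0} G_p(s) = 160·6·10 / (1·4·18) = 400/3.
e_ss = 1/(1 + K_p) = 1/(403/3) = 3/403.

3/403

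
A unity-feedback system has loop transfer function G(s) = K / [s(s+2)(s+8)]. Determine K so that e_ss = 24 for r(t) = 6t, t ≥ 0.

One free integrator in G(s): this is a type 1 system.
K_v = lim_{s→0} s·G(s) = K / (2·8) = 0.0625·K.
e_ss = 6/K_v = 24 ⇒ K_v = 0.25 ⇒ K = 0.25/0.0625 = 4.

4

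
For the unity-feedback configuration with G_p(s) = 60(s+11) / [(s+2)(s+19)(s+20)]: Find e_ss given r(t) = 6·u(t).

228/71

G_p(s) has no factors of s in the denominator, so the system is type 0.
K_p = lim_{s→0} G_p(s) = 60·11 / (2·19·20) = 33/38.
e_ss = 6/(1 + K_p) = 6/(71/38) = 228/71.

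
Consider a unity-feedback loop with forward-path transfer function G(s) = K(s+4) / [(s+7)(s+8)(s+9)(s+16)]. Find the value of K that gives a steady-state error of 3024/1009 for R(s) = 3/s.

G(s) has no factors of s in the denominator, so the system is type 0.
K_p = lim_{s→0} G(s) = K·4 / (7·8·9·16) = (1/2016)·K.
e_ss = 3/(1 + K_p) = 3024/1009 ⇒ 1 + (1/2016)·K = 1009/1008 ⇒ K = 2.

2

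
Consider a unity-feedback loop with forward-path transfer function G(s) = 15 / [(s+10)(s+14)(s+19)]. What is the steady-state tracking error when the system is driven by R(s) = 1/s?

No free integrators in G(s): this is a type 0 system.
K_p = lim_{s→0} G(s) = 15 / (10·14·19) = 3/532.
e_ss = 1/(1 + K_p) = 1/(535/532) = 532/535.

532/535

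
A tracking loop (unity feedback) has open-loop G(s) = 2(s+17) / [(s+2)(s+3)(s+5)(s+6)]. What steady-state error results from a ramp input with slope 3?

infinity

No free integrators in G(s): this is a type 0 system.
K_v = lim_{s→0} s·G(s) = 0; the steady-state error to this ramp input grows without bound.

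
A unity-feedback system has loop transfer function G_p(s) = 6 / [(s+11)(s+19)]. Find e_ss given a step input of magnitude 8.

System type = 0 (no poles at s=0).
K_p = lim_{s→0} G_p(s) = 6 / (11·19) = 6/209.
e_ss = 8/(1 + K_p) = 8/(215/209) = 1672/215.

1672/215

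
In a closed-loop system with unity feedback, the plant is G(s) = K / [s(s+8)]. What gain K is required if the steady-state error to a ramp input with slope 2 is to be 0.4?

40

One free integrator in G(s): this is a type 1 system.
K_v = lim_{s→0} s·G(s) = K / (8) = 0.125·K.
e_ss = 2/K_v = 0.4 ⇒ K_v = 5 ⇒ K = 5/0.125 = 40.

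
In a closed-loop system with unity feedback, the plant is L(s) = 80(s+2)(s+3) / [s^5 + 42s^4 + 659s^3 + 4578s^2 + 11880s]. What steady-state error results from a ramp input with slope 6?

148.5

The denominator has no term below 11880s — 1 pole at s=0, type 1.
K_v = lim_{s→0} s·L(s) = 80·2·3 / 11880 = 4/99.
e_ss = 6/K_v = 6/(4/99) = 148.5.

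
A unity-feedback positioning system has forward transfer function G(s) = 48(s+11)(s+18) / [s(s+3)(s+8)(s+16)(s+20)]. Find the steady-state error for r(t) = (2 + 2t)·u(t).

160/99

G(s) has one factor of s in the denominator, so the system is type 1. Treating each term separately:
  • 2: tracked with zero error.
  • 2t: e_ss = 2/K_v with K_v=1.2375 → 160/99.
Total e_ss = 160/99.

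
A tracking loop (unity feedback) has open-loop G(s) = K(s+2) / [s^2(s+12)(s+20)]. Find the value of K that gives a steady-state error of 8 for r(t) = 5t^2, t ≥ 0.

Two free integrators in G(s): this is a type 2 system.
K_a = lim_{s→0} s^2·G(s) = K·2 / (12·20) = (1/120)·K.
e_ss = 10/K_a = 8 ⇒ K_a = 1.25 ⇒ K = 1.25/(1/120) = 150.

150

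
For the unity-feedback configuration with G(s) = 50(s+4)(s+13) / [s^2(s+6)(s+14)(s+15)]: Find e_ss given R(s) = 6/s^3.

189/65

System type = 2 (two poles at s=0).
K_a = lim_{s→0} s^2·G(s) = 50·4·13 / (6·14·15) = 130/63.
r(t) = 3t^2 gives R(s) = 6/s^3.
e_ss = 6/K_a = 6/(130/63) = 189/65.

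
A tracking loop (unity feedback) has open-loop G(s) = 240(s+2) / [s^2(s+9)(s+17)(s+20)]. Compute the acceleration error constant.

8/51

Two free integrators in G(s): this is a type 2 system.
K_a = lim_{s→0} s^2·G(s) = 240·2 / (9·17·20) = 8/51.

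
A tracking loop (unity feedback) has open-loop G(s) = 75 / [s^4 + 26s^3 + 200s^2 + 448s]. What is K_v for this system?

75/448

Factoring s from the denominator leaves a polynomial with constant term 448, so the system is type 1.
K_v = lim_{s→0} s·G(s) = 75 / 448 = 75/448.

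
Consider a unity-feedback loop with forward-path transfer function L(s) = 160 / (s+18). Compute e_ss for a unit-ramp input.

No free integrators in L(s): this is a type 0 system.
K_v = lim_{s→0} s·L(s) = 0; the steady-state error to this ramp input grows without bound.

infinity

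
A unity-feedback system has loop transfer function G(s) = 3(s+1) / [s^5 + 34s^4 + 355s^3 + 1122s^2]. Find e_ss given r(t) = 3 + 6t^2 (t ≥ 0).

Factoring s^2 from the denominator leaves a polynomial with constant term 1122, so the system is type 2. Treating each term separately:
  • 3: tracked with zero error.
  • 6t^2: e_ss = 12/K_a with K_a=1/374 → 4488.
Total e_ss = 4488.

4488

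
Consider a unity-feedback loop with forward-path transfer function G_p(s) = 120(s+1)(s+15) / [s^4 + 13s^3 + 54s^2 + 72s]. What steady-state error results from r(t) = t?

0.04

Factoring s from the denominator leaves a polynomial with constant term 72, so the system is type 1.
K_v = lim_{s→0} s·G_p(s) = 120·1·15 / 72 = 25.
e_ss = 1/K_v = 1/25 = 0.04.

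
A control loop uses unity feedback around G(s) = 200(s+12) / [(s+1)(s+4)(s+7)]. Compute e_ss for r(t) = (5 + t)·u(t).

infinity

The open loop has no poles at the origin → type 0 system. Taking each input component in turn:
  • 5: e_ss = 5/(1+K_p) with K_p=600/7 → 35/607.
  • t: a type-0 system cannot track it, e_ss → ∞.
The unbounded component dominates.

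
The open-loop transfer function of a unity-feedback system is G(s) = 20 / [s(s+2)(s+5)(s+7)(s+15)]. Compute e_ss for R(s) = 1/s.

0

One free integrator in G(s): this is a type 1 system.
K_p = ∞ for a type-1 system; e_ss to a step is zero.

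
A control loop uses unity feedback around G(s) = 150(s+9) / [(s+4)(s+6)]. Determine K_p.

System type = 0 (no poles at s=0).
K_p = lim_{s→0} G(s) = 150·9 / (4·6) = 56.25.

56.25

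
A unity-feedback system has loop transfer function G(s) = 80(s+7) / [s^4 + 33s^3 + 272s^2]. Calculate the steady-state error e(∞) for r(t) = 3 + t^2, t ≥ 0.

Lowest-order denominator term is 272s^2, so the open loop has 2 poles at the origin → type 2 system. By superposition:
  • 3: tracked with zero error.
  • t^2: e_ss = 2/K_a with K_a=35/17 → 34/35.
Total e_ss = 34/35.

34/35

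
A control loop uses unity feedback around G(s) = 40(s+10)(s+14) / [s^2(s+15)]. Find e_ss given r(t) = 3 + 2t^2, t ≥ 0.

3/280

The open loop has two poles at the origin → type 2 system. Taking each input component in turn:
  • 3: tracked with zero error.
  • 2t^2: e_ss = 4/K_a with K_a=1120/3 → 3/280.
Total e_ss = 3/280.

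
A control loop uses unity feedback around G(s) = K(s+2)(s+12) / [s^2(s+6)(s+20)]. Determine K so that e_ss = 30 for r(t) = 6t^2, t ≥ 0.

Two free integrators in G(s): this is a type 2 system.
K_a = lim_{s→0} s^2·G(s) = K·2·12 / (6·20) = 0.2·K.
e_ss = 12/K_a = 30 ⇒ K_a = 0.4 ⇒ K = 0.4/0.2 = 2.

2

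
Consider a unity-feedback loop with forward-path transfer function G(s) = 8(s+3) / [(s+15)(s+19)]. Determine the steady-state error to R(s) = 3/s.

No free integrators in G(s): this is a type 0 system.
K_p = lim_{s→0} G(s) = 8·3 / (15·19) = 8/95.
e_ss = 3/(1 + K_p) = 3/(103/95) = 285/103.

285/103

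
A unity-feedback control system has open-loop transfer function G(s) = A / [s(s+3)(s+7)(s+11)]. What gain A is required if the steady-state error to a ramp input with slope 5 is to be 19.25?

60

System type = 1 (one pole at s=0).
K_v = lim_{s→0} s·G(s) = A / (3·7·11) = (1/231)·A.
e_ss = 5/K_v = 19.25 ⇒ K_v = 20/77 ⇒ A = (20/77)/(1/231) = 60.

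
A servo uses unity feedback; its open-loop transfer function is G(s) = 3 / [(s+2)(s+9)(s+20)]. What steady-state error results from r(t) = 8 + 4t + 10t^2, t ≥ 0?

infinity

System type = 0 (no poles at s=0). Taking each input component in turn:
  • 8: e_ss = 8/(1+K_p) with K_p=1/120 → 960/121.
  • 4t: a type-0 system cannot track it, e_ss → ∞.
  • 10t^2: a type-0 system cannot track it, e_ss → ∞.
The unbounded component dominates.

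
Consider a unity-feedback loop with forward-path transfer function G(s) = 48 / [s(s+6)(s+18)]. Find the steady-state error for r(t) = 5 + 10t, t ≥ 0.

22.5

System type = 1 (one pole at s=0). By superposition:
  • 5: tracked with zero error.
  • 10t: e_ss = 10/K_v with K_v=4/9 → 22.5.
Total e_ss = 22.5.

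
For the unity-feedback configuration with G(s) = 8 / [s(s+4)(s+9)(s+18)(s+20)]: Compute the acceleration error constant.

The open loop has one pole at the origin → type 1 system.
K_a = lim_{s→0} s^2·G(s) = 0 (the extra factor of s kills the finite limit).

0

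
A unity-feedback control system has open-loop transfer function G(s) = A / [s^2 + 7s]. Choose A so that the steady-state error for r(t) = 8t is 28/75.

150

Factoring s from the denominator leaves a polynomial with constant term 7, so the system is type 1.
K_v = lim_{s→0} s·G(s) = A / 7 = (1/7)·A.
e_ss = 8/K_v = 28/75 ⇒ K_v = 150/7 ⇒ A = (150/7)/(1/7) = 150.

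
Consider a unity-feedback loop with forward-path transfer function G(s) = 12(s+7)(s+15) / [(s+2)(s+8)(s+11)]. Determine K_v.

G(s) has no factors of s in the denominator, so the system is type 0.
K_v = lim_{s→0} s·G(s) = 0 (the extra factor of s kills the finite limit).

0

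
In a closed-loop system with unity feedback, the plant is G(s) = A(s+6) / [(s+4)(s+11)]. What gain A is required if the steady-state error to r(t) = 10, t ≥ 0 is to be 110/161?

No free integrators in G(s): this is a type 0 system.
K_p = lim_{s→0} G(s) = A·6 / (4·11) = (3/22)·A.
e_ss = 10/(1 + K_p) = 110/161 ⇒ 1 + (3/22)·A = 161/11 ⇒ A = 100.

100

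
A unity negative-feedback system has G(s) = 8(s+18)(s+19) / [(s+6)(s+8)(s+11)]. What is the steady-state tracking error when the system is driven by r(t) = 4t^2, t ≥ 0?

infinity

System type = 0 (no poles at s=0).
For a type-0 system K_a = 0, so e_ss to a parabolic input is unbounded.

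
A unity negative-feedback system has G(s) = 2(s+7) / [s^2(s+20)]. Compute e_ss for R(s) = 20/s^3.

200/7

The open loop has two poles at the origin → type 2 system.
K_a = lim_{s→0} s^2·G(s) = 2·7 / (20) = 0.7.
r(t) = 10t^2 gives R(s) = 20/s^3.
e_ss = 20/K_a = 20/0.7 = 200/7.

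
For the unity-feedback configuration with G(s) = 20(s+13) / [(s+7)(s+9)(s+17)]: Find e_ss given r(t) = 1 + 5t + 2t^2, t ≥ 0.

No free integrators in G(s): this is a type 0 system. By superposition:
  • 1: e_ss = 1/(1+K_p) with K_p=260/1071 → 1071/1331.
  • 5t: a type-0 system cannot track it, e_ss → ∞.
  • 2t^2: a type-0 system cannot track it, e_ss → ∞.
The unbounded component dominates.

infinity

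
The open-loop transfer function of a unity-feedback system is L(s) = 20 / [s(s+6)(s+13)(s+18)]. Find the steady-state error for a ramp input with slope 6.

421.2

The open loop has one pole at the origin → type 1 system.
K_v = lim_{s→0} s·L(s) = 20 / (6·13·18) = 5/351.
e_ss = 6/K_v = 6/(5/351) = 421.2.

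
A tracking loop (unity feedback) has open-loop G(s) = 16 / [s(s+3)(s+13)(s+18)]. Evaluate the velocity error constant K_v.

G(s) has one factor of s in the denominator, so the system is type 1.
K_v = lim_{s→0} s·G(s) = 16 / (3·13·18) = 8/351.

8/351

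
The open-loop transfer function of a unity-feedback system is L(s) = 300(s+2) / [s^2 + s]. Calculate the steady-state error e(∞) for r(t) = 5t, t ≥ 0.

1/120

The denominator has no term below s — 1 pole at s=0, type 1.
K_v = lim_{s→0} s·L(s) = 300·2 / 1 = 600.
e_ss = 5/K_v = 5/600 = 1/120.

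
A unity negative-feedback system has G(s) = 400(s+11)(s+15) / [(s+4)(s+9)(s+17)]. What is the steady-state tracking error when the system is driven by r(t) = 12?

612/5551

G(s) has no factors of s in the denominator, so the system is type 0.
K_p = lim_{s→0} G(s) = 400·11·15 / (4·9·17) = 5500/51.
e_ss = 12/(1 + K_p) = 12/(5551/51) = 612/5551.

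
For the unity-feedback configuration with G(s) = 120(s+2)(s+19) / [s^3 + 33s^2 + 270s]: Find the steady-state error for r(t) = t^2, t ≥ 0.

infinity

The denominator has no term below 270s — 1 pole at s=0, type 1.
For a type-1 system K_a = 0, so e_ss to a parabolic input is unbounded.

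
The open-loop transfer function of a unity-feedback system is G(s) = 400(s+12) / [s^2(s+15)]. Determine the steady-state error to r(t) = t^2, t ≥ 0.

1/160

Two free integrators in G(s): this is a type 2 system.
K_a = lim_{s→0} s^2·G(s) = 400·12 / (15) = 320.
r(t) = t^2 gives R(s) = 2/s^3.
e_ss = 2/K_a = 2/320 = 1/160.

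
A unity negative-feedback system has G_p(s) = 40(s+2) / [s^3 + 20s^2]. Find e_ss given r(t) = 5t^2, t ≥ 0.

2.5

Lowest-order denominator term is 20s^2, so the open loop has 2 poles at the origin → type 2 system.
K_a = lim_{s→0} s^2·G_p(s) = 40·2 / 20 = 4.
r(t) = 5t^2 gives R(s) = 10/s^3.
e_ss = 10/K_a = 10/4 = 2.5.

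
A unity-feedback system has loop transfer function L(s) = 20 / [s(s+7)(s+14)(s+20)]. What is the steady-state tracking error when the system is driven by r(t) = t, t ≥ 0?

System type = 1 (one pole at s=0).
K_v = lim_{s→0} s·L(s) = 20 / (7·14·20) = 1/98.
e_ss = 1/K_v = 1/(1/98) = 98.

98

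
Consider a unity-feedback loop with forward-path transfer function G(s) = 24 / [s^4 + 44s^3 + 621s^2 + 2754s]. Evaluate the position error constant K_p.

infinity

K_p = lim_{s→0} G(s); with 1 pole at the origin the limit diverges, so K_p = ∞.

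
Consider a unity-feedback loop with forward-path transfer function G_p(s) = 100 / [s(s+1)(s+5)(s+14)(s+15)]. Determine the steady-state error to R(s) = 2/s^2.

G_p(s) has one factor of s in the denominator, so the system is type 1.
K_v = lim_{s→0} s·G_p(s) = 100 / (1·5·14·15) = 2/21.
e_ss = 2/K_v = 2/(2/21) = 21.

21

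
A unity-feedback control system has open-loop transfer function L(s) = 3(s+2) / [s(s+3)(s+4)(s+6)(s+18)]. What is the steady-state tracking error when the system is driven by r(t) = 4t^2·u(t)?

infinity

System type = 1 (one pole at s=0).
For a type-1 system K_a = 0, so e_ss to a parabolic input is unbounded.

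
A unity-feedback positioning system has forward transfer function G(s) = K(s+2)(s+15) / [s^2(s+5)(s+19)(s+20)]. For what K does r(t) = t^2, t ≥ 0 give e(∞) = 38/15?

G(s) has two factors of s in the denominator, so the system is type 2.
K_a = lim_{s→0} s^2·G(s) = K·2·15 / (5·19·20) = (3/190)·K.
e_ss = 2/K_a = 38/15 ⇒ K_a = 15/19 ⇒ K = (15/19)/(3/190) = 50.

50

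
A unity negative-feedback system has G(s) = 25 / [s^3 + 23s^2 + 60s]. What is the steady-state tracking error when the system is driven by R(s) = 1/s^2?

2.4

The denominator has no term below 60s — 1 pole at s=0, type 1.
K_v = lim_{s→0} s·G(s) = 25 / 60 = 5/12.
e_ss = 1/K_v = 1/(5/12) = 2.4.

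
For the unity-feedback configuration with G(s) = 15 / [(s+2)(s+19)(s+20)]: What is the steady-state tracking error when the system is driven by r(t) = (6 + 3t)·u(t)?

infinity

No free integrators in G(s): this is a type 0 system. Treating each term separately:
  • 6: e_ss = 6/(1+K_p) with K_p=3/152 → 912/155.
  • 3t: a type-0 system cannot track it, e_ss → ∞.
The unbounded component dominates.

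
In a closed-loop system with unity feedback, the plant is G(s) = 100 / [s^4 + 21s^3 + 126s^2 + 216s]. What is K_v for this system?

25/54

The denominator has no term below 216s — 1 pole at s=0, type 1.
K_v = lim_{s→0} s·G(s) = 100 / 216 = 25/54.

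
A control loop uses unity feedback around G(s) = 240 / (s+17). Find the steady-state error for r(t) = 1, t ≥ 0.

G(s) has no factors of s in the denominator, so the system is type 0.
K_p = lim_{s→0} G(s) = 240 / (17) = 240/17.
e_ss = 1/(1 + K_p) = 1/(257/17) = 17/257.

17/257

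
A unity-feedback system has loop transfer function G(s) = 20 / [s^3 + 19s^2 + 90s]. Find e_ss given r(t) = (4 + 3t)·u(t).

The denominator has no term below 90s — 1 pole at s=0, type 1. Taking each input component in turn:
  • 4: tracked with zero error.
  • 3t: e_ss = 3/K_v with K_v=2/9 → 13.5.
Total e_ss = 13.5.

13.5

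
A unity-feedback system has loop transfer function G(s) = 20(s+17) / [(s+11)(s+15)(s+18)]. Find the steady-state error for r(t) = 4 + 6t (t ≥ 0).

No free integrators in G(s): this is a type 0 system. By superposition:
  • 4: e_ss = 4/(1+K_p) with K_p=34/297 → 1188/331.
  • 6t: a type-0 system cannot track it, e_ss → ∞.
The unbounded component dominates.

infinity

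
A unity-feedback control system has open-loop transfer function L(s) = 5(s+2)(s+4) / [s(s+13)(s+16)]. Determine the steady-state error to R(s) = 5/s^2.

System type = 1 (one pole at s=0).
K_v = lim_{s→0} s·L(s) = 5·2·4 / (13·16) = 5/26.
e_ss = 5/K_v = 5/(5/26) = 26.

26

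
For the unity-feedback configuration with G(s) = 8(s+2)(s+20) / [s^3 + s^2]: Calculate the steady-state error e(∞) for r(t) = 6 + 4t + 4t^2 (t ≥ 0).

Factoring s^2 from the denominator leaves a polynomial with constant term 1, so the system is type 2. Treating each term separately:
  • 6: tracked with zero error.
  • 4t: tracked with zero error.
  • 4t^2: e_ss = 8/K_a with K_a=320 → 0.025.
Total e_ss = 0.025.

0.025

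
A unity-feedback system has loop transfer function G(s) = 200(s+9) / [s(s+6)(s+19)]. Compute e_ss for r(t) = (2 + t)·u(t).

The open loop has one pole at the origin → type 1 system. Taking each input component in turn:
  • 2: tracked with zero error.
  • t: e_ss = 1/K_v with K_v=300/19 → 19/300.
Total e_ss = 19/300.

19/300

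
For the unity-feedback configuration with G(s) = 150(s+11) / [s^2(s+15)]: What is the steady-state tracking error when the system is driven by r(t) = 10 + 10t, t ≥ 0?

System type = 2 (two poles at s=0). By superposition:
  • 10: tracked with zero error.
  • 10t: tracked with zero error.
Total e_ss = 0.

0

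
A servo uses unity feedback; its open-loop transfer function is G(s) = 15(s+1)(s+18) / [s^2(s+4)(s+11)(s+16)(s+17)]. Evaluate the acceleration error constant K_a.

135/5984

Two free integrators in G(s): this is a type 2 system.
K_a = lim_{s→0} s^2·G(s) = 15·1·18 / (4·11·16·17) = 135/5984.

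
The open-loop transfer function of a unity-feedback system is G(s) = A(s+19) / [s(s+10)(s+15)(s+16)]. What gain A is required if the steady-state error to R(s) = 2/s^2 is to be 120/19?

The open loop has one pole at the origin → type 1 system.
K_v = lim_{s→0} s·G(s) = A·19 / (10·15·16) = (19/2400)·A.
e_ss = 2/K_v = 120/19 ⇒ K_v = 19/60 ⇒ A = (19/60)/(19/2400) = 40.

40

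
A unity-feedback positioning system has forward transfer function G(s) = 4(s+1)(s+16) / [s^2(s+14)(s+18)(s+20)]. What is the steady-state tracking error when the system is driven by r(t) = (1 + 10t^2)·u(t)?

The open loop has two poles at the origin → type 2 system. By superposition:
  • 1: tracked with zero error.
  • 10t^2: e_ss = 20/K_a with K_a=4/315 → 1575.
Total e_ss = 1575.

1575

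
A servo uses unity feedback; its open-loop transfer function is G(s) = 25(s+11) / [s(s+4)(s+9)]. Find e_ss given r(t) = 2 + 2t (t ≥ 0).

72/275

One free integrator in G(s): this is a type 1 system. Taking each input component in turn:
  • 2: tracked with zero error.
  • 2t: e_ss = 2/K_v with K_v=275/36 → 72/275.
Total e_ss = 72/275.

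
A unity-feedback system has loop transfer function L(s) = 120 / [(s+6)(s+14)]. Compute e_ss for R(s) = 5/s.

The open loop has no poles at the origin → type 0 system.
K_p = lim_{s→0} L(s) = 120 / (6·14) = 10/7.
e_ss = 5/(1 + K_p) = 5/(17/7) = 35/17.

35/17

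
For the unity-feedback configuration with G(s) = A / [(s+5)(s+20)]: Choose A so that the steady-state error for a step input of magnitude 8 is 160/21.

No free integrators in G(s): this is a type 0 system.
K_p = lim_{s→0} G(s) = A / (5·20) = 0.01·A.
e_ss = 8/(1 + K_p) = 160/21 ⇒ 1 + 0.01·A = 1.05 ⇒ A = 5.

5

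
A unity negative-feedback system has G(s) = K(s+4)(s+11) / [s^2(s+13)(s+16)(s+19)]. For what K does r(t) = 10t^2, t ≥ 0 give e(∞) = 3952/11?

5

Two free integrators in G(s): this is a type 2 system.
K_a = lim_{s→0} s^2·G(s) = K·4·11 / (13·16·19) = (11/988)·K.
e_ss = 20/K_a = 3952/11 ⇒ K_a = 55/988 ⇒ K = (55/988)/(11/988) = 5.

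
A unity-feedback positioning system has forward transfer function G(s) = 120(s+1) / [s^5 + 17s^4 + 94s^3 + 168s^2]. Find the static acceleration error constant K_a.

5/7

The denominator has no term below 168s^2 — 2 poles at s=0, type 2.
K_a = lim_{s→0} s^2·G(s) = 120·1 / 168 = 5/7.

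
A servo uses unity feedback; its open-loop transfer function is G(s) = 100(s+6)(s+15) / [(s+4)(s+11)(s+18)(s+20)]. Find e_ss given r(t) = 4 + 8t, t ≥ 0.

The open loop has no poles at the origin → type 0 system. Taking each input component in turn:
  • 4: e_ss = 4/(1+K_p) with K_p=25/44 → 176/69.
  • 8t: a type-0 system cannot track it, e_ss → ∞.
The unbounded component dominates.

infinity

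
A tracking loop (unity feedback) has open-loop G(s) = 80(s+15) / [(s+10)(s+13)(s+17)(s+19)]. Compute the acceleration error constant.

System type = 0 (no poles at s=0).
K_a = lim_{s→0} s^2·G(s) = 0 (the extra factor of s kills the finite limit).

0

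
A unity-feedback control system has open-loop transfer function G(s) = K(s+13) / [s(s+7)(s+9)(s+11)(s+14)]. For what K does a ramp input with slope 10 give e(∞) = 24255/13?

G(s) has one factor of s in the denominator, so the system is type 1.
K_v = lim_{s→0} s·G(s) = K·13 / (7·9·11·14) = (13/9702)·K.
e_ss = 10/K_v = 24255/13 ⇒ K_v = 26/4851 ⇒ K = (26/4851)/(13/9702) = 4.

4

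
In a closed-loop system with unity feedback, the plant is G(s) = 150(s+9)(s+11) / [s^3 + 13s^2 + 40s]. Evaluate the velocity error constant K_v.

Lowest-order denominator term is 40s, so the open loop has 1 pole at the origin → type 1 system.
K_v = lim_{s→0} s·G(s) = 150·9·11 / 40 = 371.25.

371.25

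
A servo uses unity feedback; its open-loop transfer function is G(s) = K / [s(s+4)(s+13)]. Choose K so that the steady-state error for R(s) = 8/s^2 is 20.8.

20

System type = 1 (one pole at s=0).
K_v = lim_{s→0} s·G(s) = K / (4·13) = (1/52)·K.
e_ss = 8/K_v = 20.8 ⇒ K_v = 5/13 ⇒ K = (5/13)/(1/52) = 20.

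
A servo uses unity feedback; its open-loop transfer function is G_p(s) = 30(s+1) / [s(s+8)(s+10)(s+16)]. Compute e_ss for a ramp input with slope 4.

512/3

G_p(s) has one factor of s in the denominator, so the system is type 1.
K_v = lim_{s→0} s·G_p(s) = 30·1 / (8·10·16) = 3/128.
e_ss = 4/K_v = 4/(3/128) = 512/3.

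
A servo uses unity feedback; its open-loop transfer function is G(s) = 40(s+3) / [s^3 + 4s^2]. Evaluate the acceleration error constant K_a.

30

Lowest-order denominator term is 4s^2, so the open loop has 2 poles at the origin → type 2 system.
K_a = lim_{s→0} s^2·G(s) = 40·3 / 4 = 30.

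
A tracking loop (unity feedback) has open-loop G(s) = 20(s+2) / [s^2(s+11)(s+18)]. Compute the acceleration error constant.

20/99

Two free integrators in G(s): this is a type 2 system.
K_a = lim_{s→0} s^2·G(s) = 20·2 / (11·18) = 20/99.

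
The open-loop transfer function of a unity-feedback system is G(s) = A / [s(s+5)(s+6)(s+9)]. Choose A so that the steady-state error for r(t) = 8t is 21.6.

One free integrator in G(s): this is a type 1 system.
K_v = lim_{s→0} s·G(s) = A / (5·6·9) = (1/270)·A.
e_ss = 8/K_v = 21.6 ⇒ K_v = 10/27 ⇒ A = (10/27)/(1/270) = 100.

100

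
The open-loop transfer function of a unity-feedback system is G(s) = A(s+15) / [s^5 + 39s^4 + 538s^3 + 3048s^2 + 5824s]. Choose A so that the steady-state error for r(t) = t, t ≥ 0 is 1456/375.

100

Factoring s from the denominator leaves a polynomial with constant term 5824, so the system is type 1.
K_v = lim_{s→0} s·G(s) = A·15 / 5824 = (15/5824)·A.
e_ss = 1/K_v = 1456/375 ⇒ K_v = 375/1456 ⇒ A = (375/1456)/(15/5824) = 100.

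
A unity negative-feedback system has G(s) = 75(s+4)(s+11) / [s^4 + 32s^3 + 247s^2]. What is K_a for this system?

The denominator has no term below 247s^2 — 2 poles at s=0, type 2.
K_a = lim_{s→0} s^2·G(s) = 75·4·11 / 247 = 3300/247.

3300/247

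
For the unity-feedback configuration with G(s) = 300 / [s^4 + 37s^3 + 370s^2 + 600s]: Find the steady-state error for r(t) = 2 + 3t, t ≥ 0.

Lowest-order denominator term is 600s, so the open loop has 1 pole at the origin → type 1 system. Treating each term separately:
  • 2: tracked with zero error.
  • 3t: e_ss = 3/K_v with K_v=0.5 → 6.
Total e_ss = 6.

6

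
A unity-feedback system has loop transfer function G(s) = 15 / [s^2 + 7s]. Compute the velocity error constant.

15/7

Lowest-order denominator term is 7s, so the open loop has 1 pole at the origin → type 1 system.
K_v = lim_{s→0} s·G(s) = 15 / 7 = 15/7.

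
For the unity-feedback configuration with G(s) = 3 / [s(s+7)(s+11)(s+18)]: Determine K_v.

1/462

One free integrator in G(s): this is a type 1 system.
K_v = lim_{s→0} s·G(s) = 3 / (7·11·18) = 1/462.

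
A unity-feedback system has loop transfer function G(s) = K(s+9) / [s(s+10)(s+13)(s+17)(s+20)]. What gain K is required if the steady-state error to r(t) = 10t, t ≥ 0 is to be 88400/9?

One free integrator in G(s): this is a type 1 system.
K_v = lim_{s→0} s·G(s) = K·9 / (10·13·17·20) = (9/44200)·K.
e_ss = 10/K_v = 88400/9 ⇒ K_v = 9/8840 ⇒ K = (9/8840)/(9/44200) = 5.

5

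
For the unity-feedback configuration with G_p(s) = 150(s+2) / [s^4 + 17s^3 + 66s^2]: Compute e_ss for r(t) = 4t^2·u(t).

1.76

Lowest-order denominator term is 66s^2, so the open loop has 2 poles at the origin → type 2 system.
K_a = lim_{s→0} s^2·G_p(s) = 150·2 / 66 = 50/11.
r(t) = 4t^2 gives R(s) = 8/s^3.
e_ss = 8/K_a = 8/(50/11) = 1.76.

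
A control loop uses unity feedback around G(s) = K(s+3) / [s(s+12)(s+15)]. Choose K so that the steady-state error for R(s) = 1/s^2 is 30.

G(s) has one factor of s in the denominator, so the system is type 1.
K_v = lim_{s→0} s·G(s) = K·3 / (12·15) = (1/60)·K.
e_ss = 1/K_v = 30 ⇒ K_v = 1/30 ⇒ K = (1/30)/(1/60) = 2.

2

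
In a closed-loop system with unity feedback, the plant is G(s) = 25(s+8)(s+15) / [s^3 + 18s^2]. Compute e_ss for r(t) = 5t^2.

0.06

Lowest-order denominator term is 18s^2, so the open loop has 2 poles at the origin → type 2 system.
K_a = lim_{s→0} s^2·G(s) = 25·8·15 / 18 = 500/3.
r(t) = 5t^2 gives R(s) = 10/s^3.
e_ss = 10/K_a = 10/(500/3) = 0.06.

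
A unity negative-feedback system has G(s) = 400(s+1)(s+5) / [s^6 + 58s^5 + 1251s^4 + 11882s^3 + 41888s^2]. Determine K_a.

Lowest-order denominator term is 41888s^2, so the open loop has 2 poles at the origin → type 2 system.
K_a = lim_{s→0} s^2·G(s) = 400·1·5 / 41888 = 125/2618.

125/2618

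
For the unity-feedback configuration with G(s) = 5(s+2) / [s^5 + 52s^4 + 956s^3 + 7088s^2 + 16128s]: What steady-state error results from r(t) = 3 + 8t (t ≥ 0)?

Factoring s from the denominator leaves a polynomial with constant term 16128, so the system is type 1. Taking each input component in turn:
  • 3: tracked with zero error.
  • 8t: e_ss = 8/K_v with K_v=5/8064 → 12902.4.
Total e_ss = 12902.4.

12902.4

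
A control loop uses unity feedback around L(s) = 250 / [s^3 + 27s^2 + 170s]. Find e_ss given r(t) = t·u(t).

0.68

The denominator has no term below 170s — 1 pole at s=0, type 1.
K_v = lim_{s→0} s·L(s) = 250 / 170 = 25/17.
e_ss = 1/K_v = 1/(25/17) = 0.68.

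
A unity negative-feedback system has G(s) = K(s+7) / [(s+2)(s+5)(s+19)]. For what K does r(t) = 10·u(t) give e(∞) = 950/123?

8

No free integrators in G(s): this is a type 0 system.
K_p = lim_{s→0} G(s) = K·7 / (2·5·19) = (7/190)·K.
e_ss = 10/(1 + K_p) = 950/123 ⇒ 1 + (7/190)·K = 123/95 ⇒ K = 8.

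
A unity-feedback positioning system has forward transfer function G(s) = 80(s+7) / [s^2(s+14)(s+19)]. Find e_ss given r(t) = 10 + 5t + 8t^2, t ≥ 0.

System type = 2 (two poles at s=0). Taking each input component in turn:
  • 10: tracked with zero error.
  • 5t: tracked with zero error.
  • 8t^2: e_ss = 16/K_a with K_a=40/19 → 7.6.
Total e_ss = 7.6.

7.6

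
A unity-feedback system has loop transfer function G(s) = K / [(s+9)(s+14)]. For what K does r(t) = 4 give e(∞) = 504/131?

5

The open loop has no poles at the origin → type 0 system.
K_p = lim_{s→0} G(s) = K / (9·14) = (1/126)·K.
e_ss = 4/(1 + K_p) = 504/131 ⇒ 1 + (1/126)·K = 131/126 ⇒ K = 5.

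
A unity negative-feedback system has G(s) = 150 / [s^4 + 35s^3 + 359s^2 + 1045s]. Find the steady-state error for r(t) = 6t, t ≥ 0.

Factoring s from the denominator leaves a polynomial with constant term 1045, so the system is type 1.
K_v = lim_{s→0} s·G(s) = 150 / 1045 = 30/209.
e_ss = 6/K_v = 6/(30/209) = 41.8.

41.8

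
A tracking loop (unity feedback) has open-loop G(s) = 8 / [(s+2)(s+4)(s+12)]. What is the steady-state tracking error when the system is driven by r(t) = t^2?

No free integrators in G(s): this is a type 0 system.
K_a = lim_{s→0} s^2·G(s) = 0; the steady-state error to this parabolic input grows without bound.

infinity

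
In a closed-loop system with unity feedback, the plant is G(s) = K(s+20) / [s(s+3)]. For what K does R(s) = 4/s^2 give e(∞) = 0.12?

5

G(s) has one factor of s in the denominator, so the system is type 1.
K_v = lim_{s→0} s·G(s) = K·20 / (3) = (20/3)·K.
e_ss = 4/K_v = 0.12 ⇒ K_v = 100/3 ⇒ K = (100/3)/(20/3) = 5.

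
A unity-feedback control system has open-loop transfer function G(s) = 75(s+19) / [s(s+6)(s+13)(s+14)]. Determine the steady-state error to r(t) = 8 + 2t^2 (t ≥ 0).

infinity

System type = 1 (one pole at s=0). By superposition:
  • 8: tracked with zero error.
  • 2t^2: a type-1 system cannot track it, e_ss → ∞.
The unbounded component dominates.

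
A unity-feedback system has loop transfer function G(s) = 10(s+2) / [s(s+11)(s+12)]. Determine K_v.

One free integrator in G(s): this is a type 1 system.
K_v = lim_{s→0} s·G(s) = 10·2 / (11·12) = 5/33.

5/33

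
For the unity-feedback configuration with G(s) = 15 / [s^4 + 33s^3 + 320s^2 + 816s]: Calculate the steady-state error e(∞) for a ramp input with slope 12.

The denominator has no term below 816s — 1 pole at s=0, type 1.
K_v = lim_{s→0} s·G(s) = 15 / 816 = 5/272.
e_ss = 12/K_v = 12/(5/272) = 652.8.

652.8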